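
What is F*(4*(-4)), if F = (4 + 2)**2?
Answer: -576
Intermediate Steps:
F = 36 (F = 6**2 = 36)
F*(4*(-4)) = 36*(4*(-4)) = 36*(-16) = -576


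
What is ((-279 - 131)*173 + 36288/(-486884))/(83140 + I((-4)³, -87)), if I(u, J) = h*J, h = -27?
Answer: -8633679602/10405806569 ≈ -0.82970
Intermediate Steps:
I(u, J) = -27*J
((-279 - 131)*173 + 36288/(-486884))/(83140 + I((-4)³, -87)) = ((-279 - 131)*173 + 36288/(-486884))/(83140 - 27*(-87)) = (-410*173 + 36288*(-1/486884))/(83140 + 2349) = (-70930 - 9072/121721)/85489 = -8633679602/121721*1/85489 = -8633679602/10405806569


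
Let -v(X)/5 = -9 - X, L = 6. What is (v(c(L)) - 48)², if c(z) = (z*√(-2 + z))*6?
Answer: 127449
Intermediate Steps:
c(z) = 6*z*√(-2 + z)
v(X) = 45 + 5*X (v(X) = -5*(-9 - X) = 45 + 5*X)
(v(c(L)) - 48)² = ((45 + 5*(6*6*√(-2 + 6))) - 48)² = ((45 + 5*(6*6*√4)) - 48)² = ((45 + 5*(6*6*2)) - 48)² = ((45 + 5*72) - 48)² = ((45 + 360) - 48)² = (405 - 48)² = 357² = 127449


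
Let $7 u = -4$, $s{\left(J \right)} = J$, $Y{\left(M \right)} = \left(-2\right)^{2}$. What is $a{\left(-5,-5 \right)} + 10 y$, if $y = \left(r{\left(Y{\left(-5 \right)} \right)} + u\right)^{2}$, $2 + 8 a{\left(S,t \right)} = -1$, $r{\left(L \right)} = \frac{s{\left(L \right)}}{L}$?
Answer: $\frac{573}{392} \approx 1.4617$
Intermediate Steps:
$Y{\left(M \right)} = 4$
$u = - \frac{4}{7}$ ($u = \frac{1}{7} \left(-4\right) = - \frac{4}{7} \approx -0.57143$)
$r{\left(L \right)} = 1$ ($r{\left(L \right)} = \frac{L}{L} = 1$)
$a{\left(S,t \right)} = - \frac{3}{8}$ ($a{\left(S,t \right)} = - \frac{1}{4} + \frac{1}{8} \left(-1\right) = - \frac{1}{4} - \frac{1}{8} = - \frac{3}{8}$)
$y = \frac{9}{49}$ ($y = \left(1 - \frac{4}{7}\right)^{2} = \left(\frac{3}{7}\right)^{2} = \frac{9}{49} \approx 0.18367$)
$a{\left(-5,-5 \right)} + 10 y = - \frac{3}{8} + 10 \cdot \frac{9}{49} = - \frac{3}{8} + \frac{90}{49} = \frac{573}{392}$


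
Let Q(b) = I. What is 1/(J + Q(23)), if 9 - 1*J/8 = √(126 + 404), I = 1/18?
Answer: -23346/9307871 - 2592*√530/9307871 ≈ -0.0089191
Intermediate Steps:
I = 1/18 ≈ 0.055556
Q(b) = 1/18
J = 72 - 8*√530 (J = 72 - 8*√(126 + 404) = 72 - 8*√530 ≈ -112.17)
1/(J + Q(23)) = 1/((72 - 8*√530) + 1/18) = 1/(1297/18 - 8*√530)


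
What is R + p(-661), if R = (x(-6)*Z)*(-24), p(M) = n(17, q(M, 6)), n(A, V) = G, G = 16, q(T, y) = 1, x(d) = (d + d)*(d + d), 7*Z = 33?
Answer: -113936/7 ≈ -16277.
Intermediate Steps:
Z = 33/7 (Z = (1/7)*33 = 33/7 ≈ 4.7143)
x(d) = 4*d**2 (x(d) = (2*d)*(2*d) = 4*d**2)
n(A, V) = 16
p(M) = 16
R = -114048/7 (R = ((4*(-6)**2)*(33/7))*(-24) = ((4*36)*(33/7))*(-24) = (144*(33/7))*(-24) = (4752/7)*(-24) = -114048/7 ≈ -16293.)
R + p(-661) = -114048/7 + 16 = -113936/7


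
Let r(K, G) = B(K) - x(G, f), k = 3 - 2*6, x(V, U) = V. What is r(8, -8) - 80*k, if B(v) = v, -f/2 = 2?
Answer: 736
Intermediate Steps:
f = -4 (f = -2*2 = -4)
k = -9 (k = 3 - 12 = -9)
r(K, G) = K - G
r(8, -8) - 80*k = (8 - 1*(-8)) - 80*(-9) = (8 + 8) + 720 = 16 + 720 = 736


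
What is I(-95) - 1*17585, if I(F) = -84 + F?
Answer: -17764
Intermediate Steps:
I(-95) - 1*17585 = (-84 - 95) - 1*17585 = -179 - 17585 = -17764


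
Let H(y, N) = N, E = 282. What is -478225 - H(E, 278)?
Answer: -478503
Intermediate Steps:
-478225 - H(E, 278) = -478225 - 1*278 = -478225 - 278 = -478503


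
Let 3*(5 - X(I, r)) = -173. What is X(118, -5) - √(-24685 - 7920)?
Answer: 188/3 - I*√32605 ≈ 62.667 - 180.57*I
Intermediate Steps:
X(I, r) = 188/3 (X(I, r) = 5 - ⅓*(-173) = 5 + 173/3 = 188/3)
X(118, -5) - √(-24685 - 7920) = 188/3 - √(-24685 - 7920) = 188/3 - √(-32605) = 188/3 - I*√32605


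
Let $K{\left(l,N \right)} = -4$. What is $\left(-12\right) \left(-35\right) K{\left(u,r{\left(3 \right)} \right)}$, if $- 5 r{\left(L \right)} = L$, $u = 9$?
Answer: $-1680$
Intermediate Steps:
$r{\left(L \right)} = - \frac{L}{5}$
$\left(-12\right) \left(-35\right) K{\left(u,r{\left(3 \right)} \right)} = \left(-12\right) \left(-35\right) \left(-4\right) = 420 \left(-4\right) = -1680$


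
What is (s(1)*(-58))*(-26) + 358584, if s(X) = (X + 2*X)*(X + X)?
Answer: 367632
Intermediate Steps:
s(X) = 6*X² (s(X) = (3*X)*(2*X) = 6*X²)
(s(1)*(-58))*(-26) + 358584 = ((6*1²)*(-58))*(-26) + 358584 = ((6*1)*(-58))*(-26) + 358584 = (6*(-58))*(-26) + 358584 = -348*(-26) + 358584 = 9048 + 358584 = 367632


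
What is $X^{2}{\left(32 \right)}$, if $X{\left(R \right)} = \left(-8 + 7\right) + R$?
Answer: $961$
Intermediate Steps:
$X{\left(R \right)} = -1 + R$
$X^{2}{\left(32 \right)} = \left(-1 + 32\right)^{2} = 31^{2} = 961$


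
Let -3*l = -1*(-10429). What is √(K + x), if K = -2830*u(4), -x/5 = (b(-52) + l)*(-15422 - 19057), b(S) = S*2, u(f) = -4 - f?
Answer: 5*I*√24688357 ≈ 24844.0*I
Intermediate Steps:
b(S) = 2*S
l = -10429/3 (l = -(-1)*(-10429)/3 = -⅓*10429 = -10429/3 ≈ -3476.3)
x = -617231565 (x = -5*(2*(-52) - 10429/3)*(-15422 - 19057) = -5*(-104 - 10429/3)*(-34479) = -(-53705)*(-34479)/3 = -5*123446313 = -617231565)
K = 22640 (K = -2830*(-4 - 1*4) = -2830*(-4 - 4) = -2830*(-8) = 22640)
√(K + x) = √(22640 - 617231565) = √(-617208925) = 5*I*√24688357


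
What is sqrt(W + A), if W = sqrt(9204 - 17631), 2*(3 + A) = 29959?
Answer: sqrt(59906 + 212*I*sqrt(3))/2 ≈ 122.38 + 0.37506*I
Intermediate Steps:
A = 29953/2 (A = -3 + (1/2)*29959 = -3 + 29959/2 = 29953/2 ≈ 14977.)
W = 53*I*sqrt(3) (W = sqrt(-8427) = 53*I*sqrt(3) ≈ 91.799*I)
sqrt(W + A) = sqrt(53*I*sqrt(3) + 29953/2) = sqrt(29953/2 + 53*I*sqrt(3))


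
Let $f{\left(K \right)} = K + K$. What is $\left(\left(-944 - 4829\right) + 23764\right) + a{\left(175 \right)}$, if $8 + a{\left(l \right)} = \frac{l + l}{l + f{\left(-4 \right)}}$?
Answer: $\frac{3003511}{167} \approx 17985.0$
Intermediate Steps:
$f{\left(K \right)} = 2 K$
$a{\left(l \right)} = -8 + \frac{2 l}{-8 + l}$ ($a{\left(l \right)} = -8 + \frac{l + l}{l + 2 \left(-4\right)} = -8 + \frac{2 l}{l - 8} = -8 + \frac{2 l}{-8 + l}$)
$\left(\left(-944 - 4829\right) + 23764\right) + a{\left(175 \right)} = \left(\left(-944 - 4829\right) + 23764\right) + \frac{2 \left(32 - 525\right)}{-8 + 175} = \left(-5773 + 23764\right) + \frac{2 \left(32 - 525\right)}{167} = 17991 + 2 \cdot \frac{1}{167} \left(-493\right) = 17991 - \frac{986}{167} = \frac{3003511}{167}$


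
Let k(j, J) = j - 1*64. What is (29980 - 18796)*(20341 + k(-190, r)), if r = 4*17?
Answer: 224653008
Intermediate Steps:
r = 68
k(j, J) = -64 + j (k(j, J) = j - 64 = -64 + j)
(29980 - 18796)*(20341 + k(-190, r)) = (29980 - 18796)*(20341 + (-64 - 190)) = 11184*(20341 - 254) = 11184*20087 = 224653008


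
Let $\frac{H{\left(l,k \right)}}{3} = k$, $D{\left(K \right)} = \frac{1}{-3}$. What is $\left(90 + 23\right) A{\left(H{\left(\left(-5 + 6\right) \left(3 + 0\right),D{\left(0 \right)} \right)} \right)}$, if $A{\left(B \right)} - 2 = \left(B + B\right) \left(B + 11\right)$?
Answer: $-2034$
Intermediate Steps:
$D{\left(K \right)} = - \frac{1}{3}$
$H{\left(l,k \right)} = 3 k$
$A{\left(B \right)} = 2 + 2 B \left(11 + B\right)$ ($A{\left(B \right)} = 2 + \left(B + B\right) \left(B + 11\right) = 2 + 2 B \left(11 + B\right)$)
$\left(90 + 23\right) A{\left(H{\left(\left(-5 + 6\right) \left(3 + 0\right),D{\left(0 \right)} \right)} \right)} = \left(90 + 23\right) \left(2 + 2 \left(3 \left(- \frac{1}{3}\right)\right)^{2} + 22 \cdot 3 \left(- \frac{1}{3}\right)\right) = 113 \left(2 + 2 \left(-1\right)^{2} + 22 \left(-1\right)\right) = 113 \left(2 + 2 \cdot 1 - 22\right) = 113 \left(2 + 2 - 22\right) = 113 \left(-18\right) = -2034$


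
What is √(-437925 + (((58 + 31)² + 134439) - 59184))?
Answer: I*√354749 ≈ 595.61*I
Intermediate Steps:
√(-437925 + (((58 + 31)² + 134439) - 59184)) = √(-437925 + ((89² + 134439) - 59184)) = √(-437925 + ((7921 + 134439) - 59184)) = √(-437925 + (142360 - 59184)) = √(-437925 + 83176) = √(-354749) = I*√354749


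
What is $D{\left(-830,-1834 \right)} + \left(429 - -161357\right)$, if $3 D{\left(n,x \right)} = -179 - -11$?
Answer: $161730$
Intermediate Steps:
$D{\left(n,x \right)} = -56$ ($D{\left(n,x \right)} = \frac{-179 - -11}{3} = \frac{-179 + 11}{3} = \frac{1}{3} \left(-168\right) = -56$)
$D{\left(-830,-1834 \right)} + \left(429 - -161357\right) = -56 + \left(429 - -161357\right) = -56 + \left(429 + 161357\right) = -56 + 161786 = 161730$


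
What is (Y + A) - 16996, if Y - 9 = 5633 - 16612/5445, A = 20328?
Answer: 48846818/5445 ≈ 8971.0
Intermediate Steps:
Y = 30704078/5445 (Y = 9 + (5633 - 16612/5445) = 9 + 30655073/5445 = 30704078/5445 ≈ 5638.9)
(Y + A) - 16996 = (30704078/5445 + 20328) - 16996 = 141390038/5445 - 16996 = 48846818/5445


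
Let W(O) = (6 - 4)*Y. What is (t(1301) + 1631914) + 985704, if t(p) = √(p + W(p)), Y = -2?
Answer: 2617618 + √1297 ≈ 2.6177e+6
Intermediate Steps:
W(O) = -4 (W(O) = (6 - 4)*(-2) = 2*(-2) = -4)
t(p) = √(-4 + p) (t(p) = √(p - 4) = √(-4 + p))
(t(1301) + 1631914) + 985704 = (√(-4 + 1301) + 1631914) + 985704 = (√1297 + 1631914) + 985704 = (1631914 + √1297) + 985704 = 2617618 + √1297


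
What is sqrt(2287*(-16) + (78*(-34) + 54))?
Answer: I*sqrt(39190) ≈ 197.96*I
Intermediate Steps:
sqrt(2287*(-16) + (78*(-34) + 54)) = sqrt(-36592 + (-2652 + 54)) = sqrt(-36592 - 2598) = sqrt(-39190) = I*sqrt(39190)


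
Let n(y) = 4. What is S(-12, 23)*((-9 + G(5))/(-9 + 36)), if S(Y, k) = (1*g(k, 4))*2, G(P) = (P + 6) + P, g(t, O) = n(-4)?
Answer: 56/27 ≈ 2.0741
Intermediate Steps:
g(t, O) = 4
G(P) = 6 + 2*P (G(P) = (6 + P) + P = 6 + 2*P)
S(Y, k) = 8 (S(Y, k) = (1*4)*2 = 4*2 = 8)
S(-12, 23)*((-9 + G(5))/(-9 + 36)) = 8*((-9 + (6 + 2*5))/(-9 + 36)) = 8*((-9 + (6 + 10))/27) = 8*((-9 + 16)*(1/27)) = 8*(7*(1/27)) = 8*(7/27) = 56/27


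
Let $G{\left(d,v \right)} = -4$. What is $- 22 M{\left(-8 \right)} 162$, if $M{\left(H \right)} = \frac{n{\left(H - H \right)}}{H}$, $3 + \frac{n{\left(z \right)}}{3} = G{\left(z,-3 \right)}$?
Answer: $- \frac{18711}{2} \approx -9355.5$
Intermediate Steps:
$n{\left(z \right)} = -21$ ($n{\left(z \right)} = -9 + 3 \left(-4\right) = -9 - 12 = -21$)
$M{\left(H \right)} = - \frac{21}{H}$
$- 22 M{\left(-8 \right)} 162 = - 22 \left(- \frac{21}{-8}\right) 162 = - 22 \left(\left(-21\right) \left(- \frac{1}{8}\right)\right) 162 = \left(-22\right) \frac{21}{8} \cdot 162 = \left(- \frac{231}{4}\right) 162 = - \frac{18711}{2}$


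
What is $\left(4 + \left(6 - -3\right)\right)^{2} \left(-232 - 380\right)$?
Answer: $-103428$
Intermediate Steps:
$\left(4 + \left(6 - -3\right)\right)^{2} \left(-232 - 380\right) = \left(4 + \left(6 + 3\right)\right)^{2} \left(-612\right) = \left(4 + 9\right)^{2} \left(-612\right) = 13^{2} \left(-612\right) = 169 \left(-612\right) = -103428$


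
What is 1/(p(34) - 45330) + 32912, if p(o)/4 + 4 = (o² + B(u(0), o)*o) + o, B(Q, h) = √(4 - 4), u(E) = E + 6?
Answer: 1335766431/40586 ≈ 32912.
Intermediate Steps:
u(E) = 6 + E
B(Q, h) = 0 (B(Q, h) = √0 = 0)
p(o) = -16 + 4*o + 4*o² (p(o) = -16 + 4*((o² + 0*o) + o) = -16 + 4*((o² + 0) + o) = -16 + 4*(o² + o) = -16 + 4*(o + o²) = -16 + (4*o + 4*o²) = -16 + 4*o + 4*o²)
1/(p(34) - 45330) + 32912 = 1/((-16 + 4*34 + 4*34²) - 45330) + 32912 = 1/((-16 + 136 + 4*1156) - 45330) + 32912 = 1/((-16 + 136 + 4624) - 45330) + 32912 = 1/(4744 - 45330) + 32912 = 1/(-40586) + 32912 = -1/40586 + 32912 = 1335766431/40586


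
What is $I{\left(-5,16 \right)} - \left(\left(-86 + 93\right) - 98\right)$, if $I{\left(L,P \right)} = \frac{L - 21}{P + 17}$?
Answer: $\frac{2977}{33} \approx 90.212$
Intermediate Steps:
$I{\left(L,P \right)} = \frac{-21 + L}{17 + P}$
$I{\left(-5,16 \right)} - \left(\left(-86 + 93\right) - 98\right) = \frac{-21 - 5}{17 + 16} - \left(\left(-86 + 93\right) - 98\right) = \frac{1}{33} \left(-26\right) - \left(7 - 98\right) = \frac{1}{33} \left(-26\right) - -91 = - \frac{26}{33} + 91 = \frac{2977}{33}$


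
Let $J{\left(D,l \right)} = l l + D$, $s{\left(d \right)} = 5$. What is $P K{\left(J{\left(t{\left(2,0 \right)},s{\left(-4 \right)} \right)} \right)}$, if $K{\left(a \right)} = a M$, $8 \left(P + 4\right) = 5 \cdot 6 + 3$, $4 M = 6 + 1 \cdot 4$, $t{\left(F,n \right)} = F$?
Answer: $\frac{135}{16} \approx 8.4375$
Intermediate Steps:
$J{\left(D,l \right)} = D + l^{2}$ ($J{\left(D,l \right)} = l^{2} + D = D + l^{2}$)
$M = \frac{5}{2}$ ($M = \frac{6 + 1 \cdot 4}{4} = \frac{6 + 4}{4} = \frac{1}{4} \cdot 10 = \frac{5}{2} \approx 2.5$)
$P = \frac{1}{8}$ ($P = -4 + \frac{5 \cdot 6 + 3}{8} = -4 + \frac{30 + 3}{8} = -4 + \frac{1}{8} \cdot 33 = -4 + \frac{33}{8} = \frac{1}{8} \approx 0.125$)
$K{\left(a \right)} = \frac{5 a}{2}$ ($K{\left(a \right)} = a \frac{5}{2} = \frac{5 a}{2}$)
$P K{\left(J{\left(t{\left(2,0 \right)},s{\left(-4 \right)} \right)} \right)} = \frac{\frac{5}{2} \left(2 + 5^{2}\right)}{8} = \frac{\frac{5}{2} \left(2 + 25\right)}{8} = \frac{\frac{5}{2} \cdot 27}{8} = \frac{1}{8} \cdot \frac{135}{2} = \frac{135}{16}$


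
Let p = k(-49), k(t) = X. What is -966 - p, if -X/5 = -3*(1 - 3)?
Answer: -936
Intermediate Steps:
X = -30 (X = -(-15)*(1 - 3) = -(-15)*(-2) = -5*6 = -30)
k(t) = -30
p = -30
-966 - p = -966 - 1*(-30) = -966 + 30 = -936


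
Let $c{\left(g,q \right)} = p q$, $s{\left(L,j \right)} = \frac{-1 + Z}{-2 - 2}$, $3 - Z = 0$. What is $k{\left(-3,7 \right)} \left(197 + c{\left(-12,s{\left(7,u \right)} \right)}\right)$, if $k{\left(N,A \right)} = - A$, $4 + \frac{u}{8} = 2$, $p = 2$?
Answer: $-1372$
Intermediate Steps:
$Z = 3$ ($Z = 3 - 0 = 3 + 0 = 3$)
$u = -16$ ($u = -32 + 8 \cdot 2 = -32 + 16 = -16$)
$s{\left(L,j \right)} = - \frac{1}{2}$ ($s{\left(L,j \right)} = \frac{-1 + 3}{-2 - 2} = \frac{2}{-4} = 2 \left(- \frac{1}{4}\right) = - \frac{1}{2}$)
$c{\left(g,q \right)} = 2 q$
$k{\left(-3,7 \right)} \left(197 + c{\left(-12,s{\left(7,u \right)} \right)}\right) = \left(-1\right) 7 \left(197 + 2 \left(- \frac{1}{2}\right)\right) = - 7 \left(197 - 1\right) = \left(-7\right) 196 = -1372$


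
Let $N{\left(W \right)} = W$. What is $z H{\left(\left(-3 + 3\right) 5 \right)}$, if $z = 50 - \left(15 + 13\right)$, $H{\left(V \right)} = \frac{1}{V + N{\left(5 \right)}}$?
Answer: $\frac{22}{5} \approx 4.4$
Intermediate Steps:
$H{\left(V \right)} = \frac{1}{5 + V}$ ($H{\left(V \right)} = \frac{1}{V + 5} = \frac{1}{5 + V}$)
$z = 22$ ($z = 50 - 28 = 22$)
$z H{\left(\left(-3 + 3\right) 5 \right)} = \frac{22}{5 + \left(-3 + 3\right) 5} = \frac{22}{5 + 0 \cdot 5} = \frac{22}{5 + 0} = \frac{22}{5}$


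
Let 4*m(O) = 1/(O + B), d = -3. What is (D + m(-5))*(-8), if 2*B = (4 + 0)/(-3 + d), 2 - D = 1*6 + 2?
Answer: 387/8 ≈ 48.375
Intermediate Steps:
D = -6 (D = 2 - (1*6 + 2) = 2 - (6 + 2) = 2 - 1*8 = 2 - 8 = -6)
B = -⅓ (B = ((4 + 0)/(-3 - 3))/2 = (4/(-6))/2 = (4*(-⅙))/2 = (½)*(-⅔) = -⅓ ≈ -0.33333)
m(O) = 1/(4*(-⅓ + O)) (m(O) = 1/(4*(O - ⅓)) = 1/(4*(-⅓ + O)))
(D + m(-5))*(-8) = (-6 + 3/(4*(-1 + 3*(-5))))*(-8) = (-6 + 3/(4*(-1 - 15)))*(-8) = (-6 + (¾)/(-16))*(-8) = (-6 + (¾)*(-1/16))*(-8) = (-6 - 3/64)*(-8) = -387/64*(-8) = 387/8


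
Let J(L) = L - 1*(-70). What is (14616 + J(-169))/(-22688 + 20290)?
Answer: -14517/2398 ≈ -6.0538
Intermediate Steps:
J(L) = 70 + L (J(L) = L + 70 = 70 + L)
(14616 + J(-169))/(-22688 + 20290) = (14616 + (70 - 169))/(-22688 + 20290) = (14616 - 99)/(-2398) = 14517*(-1/2398) = -14517/2398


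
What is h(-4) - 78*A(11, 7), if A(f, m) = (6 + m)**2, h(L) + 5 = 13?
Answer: -13174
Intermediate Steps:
h(L) = 8 (h(L) = -5 + 13 = 8)
h(-4) - 78*A(11, 7) = 8 - 78*(6 + 7)**2 = 8 - 78*13**2 = 8 - 78*169 = 8 - 13182 = -13174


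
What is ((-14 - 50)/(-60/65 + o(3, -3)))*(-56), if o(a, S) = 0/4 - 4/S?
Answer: 8736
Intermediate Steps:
o(a, S) = -4/S (o(a, S) = 0*(¼) - 4/S = 0 - 4/S = -4/S)
((-14 - 50)/(-60/65 + o(3, -3)))*(-56) = ((-14 - 50)/(-60/65 - 4/(-3)))*(-56) = -64/(-60*1/65 - 4*(-⅓))*(-56) = -64/(-12/13 + 4/3)*(-56) = -64/16/39*(-56) = -64*39/16*(-56) = -156*(-56) = 8736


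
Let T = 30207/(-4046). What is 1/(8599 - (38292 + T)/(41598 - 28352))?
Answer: 53593316/460694025059 ≈ 0.00011633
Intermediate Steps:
T = -30207/4046 (T = 30207*(-1/4046) = -30207/4046 ≈ -7.4659)
1/(8599 - (38292 + T)/(41598 - 28352)) = 1/(8599 - (38292 - 30207/4046)/(41598 - 28352)) = 1/(8599 - 154899225/(4046*13246)) = 1/(8599 - 1*154899225/53593316) = 1/(8599 - 154899225/53593316) = 1/(460694025059/53593316) = 53593316/460694025059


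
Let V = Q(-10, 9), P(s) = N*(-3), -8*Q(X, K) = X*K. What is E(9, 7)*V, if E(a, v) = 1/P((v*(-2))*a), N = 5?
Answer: -¾ ≈ -0.75000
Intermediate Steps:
Q(X, K) = -K*X/8 (Q(X, K) = -X*K/8 = -K*X/8)
P(s) = -15 (P(s) = 5*(-3) = -15)
V = 45/4 (V = -⅛*9*(-10) = 45/4 ≈ 11.250)
E(a, v) = -1/15 (E(a, v) = 1/(-15) = -1/15)
E(9, 7)*V = -1/15*45/4 = -¾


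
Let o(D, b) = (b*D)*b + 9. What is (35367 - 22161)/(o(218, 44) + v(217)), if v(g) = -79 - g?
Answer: 4402/140587 ≈ 0.031312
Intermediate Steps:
o(D, b) = 9 + D*b² (o(D, b) = (D*b)*b + 9 = D*b² + 9 = 9 + D*b²)
(35367 - 22161)/(o(218, 44) + v(217)) = (35367 - 22161)/((9 + 218*44²) + (-79 - 1*217)) = 13206/((9 + 218*1936) + (-79 - 217)) = 13206/((9 + 422048) - 296) = 13206/(422057 - 296) = 13206/421761 = 13206*(1/421761) = 4402/140587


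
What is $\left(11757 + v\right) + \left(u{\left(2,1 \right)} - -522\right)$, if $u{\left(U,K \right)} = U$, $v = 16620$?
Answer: $28901$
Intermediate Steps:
$\left(11757 + v\right) + \left(u{\left(2,1 \right)} - -522\right) = \left(11757 + 16620\right) + \left(2 - -522\right) = 28377 + \left(2 + 522\right) = 28377 + 524 = 28901$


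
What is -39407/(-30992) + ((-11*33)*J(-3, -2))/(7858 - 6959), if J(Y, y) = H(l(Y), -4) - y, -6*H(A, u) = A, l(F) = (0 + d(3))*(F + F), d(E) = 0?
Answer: 12926701/27861808 ≈ 0.46396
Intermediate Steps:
l(F) = 0 (l(F) = (0 + 0)*(F + F) = 0*(2*F) = 0)
H(A, u) = -A/6
J(Y, y) = -y (J(Y, y) = -1/6*0 - y = 0 - y = -y)
-39407/(-30992) + ((-11*33)*J(-3, -2))/(7858 - 6959) = -39407/(-30992) + ((-11*33)*(-1*(-2)))/(7858 - 6959) = -39407*(-1/30992) - 363*2/899 = 39407/30992 - 726*1/899 = 39407/30992 - 726/899 = 12926701/27861808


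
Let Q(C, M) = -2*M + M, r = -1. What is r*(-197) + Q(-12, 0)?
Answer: 197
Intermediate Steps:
Q(C, M) = -M
r*(-197) + Q(-12, 0) = -1*(-197) - 1*0 = 197 + 0 = 197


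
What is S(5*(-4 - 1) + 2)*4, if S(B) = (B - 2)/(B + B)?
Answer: 50/23 ≈ 2.1739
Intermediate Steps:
S(B) = (-2 + B)/(2*B) (S(B) = (-2 + B)/((2*B)) = (-2 + B)*(1/(2*B)) = (-2 + B)/(2*B))
S(5*(-4 - 1) + 2)*4 = ((-2 + (5*(-4 - 1) + 2))/(2*(5*(-4 - 1) + 2)))*4 = ((-2 + (5*(-5) + 2))/(2*(5*(-5) + 2)))*4 = ((-2 + (-25 + 2))/(2*(-25 + 2)))*4 = ((½)*(-2 - 23)/(-23))*4 = ((½)*(-1/23)*(-25))*4 = (25/46)*4 = 50/23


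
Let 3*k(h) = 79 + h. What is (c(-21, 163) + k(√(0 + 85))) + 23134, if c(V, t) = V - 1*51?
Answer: 69265/3 + √85/3 ≈ 23091.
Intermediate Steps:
c(V, t) = -51 + V (c(V, t) = V - 51 = -51 + V)
k(h) = 79/3 + h/3 (k(h) = (79 + h)/3 = 79/3 + h/3)
(c(-21, 163) + k(√(0 + 85))) + 23134 = ((-51 - 21) + (79/3 + √(0 + 85)/3)) + 23134 = (-72 + (79/3 + √85/3)) + 23134 = (-137/3 + √85/3) + 23134 = 69265/3 + √85/3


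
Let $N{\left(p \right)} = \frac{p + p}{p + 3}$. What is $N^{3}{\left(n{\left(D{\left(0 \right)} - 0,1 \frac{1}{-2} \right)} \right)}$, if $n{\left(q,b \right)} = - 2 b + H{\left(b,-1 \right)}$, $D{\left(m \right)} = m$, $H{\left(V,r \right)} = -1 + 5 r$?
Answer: $125$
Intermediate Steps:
$n{\left(q,b \right)} = -6 - 2 b$ ($n{\left(q,b \right)} = - 2 b + \left(-1 + 5 \left(-1\right)\right) = - 2 b - 6 = -6 - 2 b$)
$N{\left(p \right)} = \frac{2 p}{3 + p}$
$N^{3}{\left(n{\left(D{\left(0 \right)} - 0,1 \frac{1}{-2} \right)} \right)} = \left(\frac{2 \left(-6 - 2 \cdot 1 \frac{1}{-2}\right)}{3 - \left(6 + 2 \cdot 1 \frac{1}{-2}\right)}\right)^{3} = \left(\frac{2 \left(-6 - 2 \cdot 1 \left(- \frac{1}{2}\right)\right)}{3 - \left(6 + 2 \cdot 1 \left(- \frac{1}{2}\right)\right)}\right)^{3} = \left(\frac{2 \left(-6 - -1\right)}{3 - 5}\right)^{3} = \left(\frac{2 \left(-6 + 1\right)}{3 + \left(-6 + 1\right)}\right)^{3} = \left(2 \left(-5\right) \frac{1}{3 - 5}\right)^{3} = \left(2 \left(-5\right) \frac{1}{-2}\right)^{3} = \left(2 \left(-5\right) \left(- \frac{1}{2}\right)\right)^{3} = 5^{3} = 125$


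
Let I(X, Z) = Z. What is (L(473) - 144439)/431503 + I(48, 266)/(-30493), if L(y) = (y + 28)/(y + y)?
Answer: -4275108403857/12447298646134 ≈ -0.34346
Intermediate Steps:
L(y) = (28 + y)/(2*y) (L(y) = (28 + y)/((2*y)) = (28 + y)*(1/(2*y)) = (28 + y)/(2*y))
(L(473) - 144439)/431503 + I(48, 266)/(-30493) = ((½)*(28 + 473)/473 - 144439)/431503 + 266/(-30493) = ((½)*(1/473)*501 - 144439)*(1/431503) + 266*(-1/30493) = (501/946 - 144439)*(1/431503) - 266/30493 = -136638793/946*1/431503 - 266/30493 = -136638793/408201838 - 266/30493 = -4275108403857/12447298646134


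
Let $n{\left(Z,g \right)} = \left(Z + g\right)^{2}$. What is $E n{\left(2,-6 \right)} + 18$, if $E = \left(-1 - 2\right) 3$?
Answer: $-126$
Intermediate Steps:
$E = -9$ ($E = \left(-3\right) 3 = -9$)
$E n{\left(2,-6 \right)} + 18 = - 9 \left(2 - 6\right)^{2} + 18 = - 9 \left(-4\right)^{2} + 18 = \left(-9\right) 16 + 18 = -144 + 18 = -126$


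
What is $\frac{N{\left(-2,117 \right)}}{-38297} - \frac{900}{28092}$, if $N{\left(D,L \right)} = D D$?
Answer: $- \frac{2881639}{89653277} \approx -0.032142$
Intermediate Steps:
$N{\left(D,L \right)} = D^{2}$
$\frac{N{\left(-2,117 \right)}}{-38297} - \frac{900}{28092} = \frac{\left(-2\right)^{2}}{-38297} - \frac{900}{28092} = 4 \left(- \frac{1}{38297}\right) - \frac{75}{2341} = - \frac{4}{38297} - \frac{75}{2341} = - \frac{2881639}{89653277}$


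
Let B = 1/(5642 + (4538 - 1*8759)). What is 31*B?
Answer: 31/1421 ≈ 0.021816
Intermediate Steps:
B = 1/1421 (B = 1/(5642 + (4538 - 8759)) = 1/(5642 - 4221) = 1/1421 ≈ 0.00070373)
31*B = 31*(1/1421) = 31/1421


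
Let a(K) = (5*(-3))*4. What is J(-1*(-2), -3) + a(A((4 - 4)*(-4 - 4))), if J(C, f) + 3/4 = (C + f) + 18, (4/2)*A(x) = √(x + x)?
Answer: -175/4 ≈ -43.750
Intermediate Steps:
A(x) = √2*√x/2 (A(x) = √(x + x)/2 = √(2*x)/2 = (√2*√x)/2 = √2*√x/2)
J(C, f) = 69/4 + C + f (J(C, f) = -¾ + ((C + f) + 18) = -¾ + (18 + C + f) = 69/4 + C + f)
a(K) = -60 (a(K) = -15*4 = -60)
J(-1*(-2), -3) + a(A((4 - 4)*(-4 - 4))) = (69/4 - 1*(-2) - 3) - 60 = (69/4 + 2 - 3) - 60 = 65/4 - 60 = -175/4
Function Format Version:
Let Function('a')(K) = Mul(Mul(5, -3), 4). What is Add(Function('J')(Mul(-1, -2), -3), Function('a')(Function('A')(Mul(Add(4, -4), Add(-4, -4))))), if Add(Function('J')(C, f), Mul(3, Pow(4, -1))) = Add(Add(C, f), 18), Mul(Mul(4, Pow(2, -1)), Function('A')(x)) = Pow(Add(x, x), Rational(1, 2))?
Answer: Rational(-175, 4) ≈ -43.750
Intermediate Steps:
Function('A')(x) = Mul(Rational(1, 2), Pow(2, Rational(1, 2)), Pow(x, Rational(1, 2))) (Function('A')(x) = Mul(Rational(1, 2), Pow(Add(x, x), Rational(1, 2))) = Mul(Rational(1, 2), Pow(Mul(2, x), Rational(1, 2))) = Mul(Rational(1, 2), Mul(Pow(2, Rational(1, 2)), Pow(x, Rational(1, 2)))) = Mul(Rational(1, 2), Pow(2, Rational(1, 2)), Pow(x, Rational(1, 2))))
Function('J')(C, f) = Add(Rational(69, 4), C, f) (Function('J')(C, f) = Add(Rational(-3, 4), Add(Add(C, f), 18)) = Add(Rational(-3, 4), Add(18, C, f)) = Add(Rational(69, 4), C, f))
Function('a')(K) = -60 (Function('a')(K) = Mul(-15, 4) = -60)
Add(Function('J')(Mul(-1, -2), -3), Function('a')(Function('A')(Mul(Add(4, -4), Add(-4, -4))))) = Add(Add(Rational(69, 4), Mul(-1, -2), -3), -60) = Add(Add(Rational(69, 4), 2, -3), -60) = Add(Rational(65, 4), -60) = Rational(-175, 4)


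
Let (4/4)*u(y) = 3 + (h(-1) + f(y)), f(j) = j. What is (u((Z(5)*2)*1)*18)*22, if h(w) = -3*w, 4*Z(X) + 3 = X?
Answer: 2772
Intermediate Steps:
Z(X) = -¾ + X/4
u(y) = 6 + y (u(y) = 3 + (-3*(-1) + y) = 3 + (3 + y) = 6 + y)
(u((Z(5)*2)*1)*18)*22 = ((6 + ((-¾ + (¼)*5)*2)*1)*18)*22 = ((6 + ((-¾ + 5/4)*2)*1)*18)*22 = ((6 + ((½)*2)*1)*18)*22 = ((6 + 1*1)*18)*22 = ((6 + 1)*18)*22 = (7*18)*22 = 126*22 = 2772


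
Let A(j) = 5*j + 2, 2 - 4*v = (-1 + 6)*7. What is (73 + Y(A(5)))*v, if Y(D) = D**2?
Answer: -13233/2 ≈ -6616.5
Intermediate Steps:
v = -33/4 (v = 1/2 - (-1 + 6)*7/4 = 1/2 - 5*7/4 = 1/2 - 1/4*35 = 1/2 - 35/4 = -33/4 ≈ -8.2500)
A(j) = 2 + 5*j
(73 + Y(A(5)))*v = (73 + (2 + 5*5)**2)*(-33/4) = (73 + (2 + 25)**2)*(-33/4) = (73 + 27**2)*(-33/4) = (73 + 729)*(-33/4) = 802*(-33/4) = -13233/2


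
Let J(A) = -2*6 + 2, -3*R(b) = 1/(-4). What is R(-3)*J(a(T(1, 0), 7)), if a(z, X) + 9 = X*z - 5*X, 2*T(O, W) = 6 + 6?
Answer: -⅚ ≈ -0.83333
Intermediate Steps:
T(O, W) = 6 (T(O, W) = (6 + 6)/2 = (½)*12 = 6)
R(b) = 1/12 (R(b) = -⅓/(-4) = -⅓*(-¼) = 1/12)
a(z, X) = -9 - 5*X + X*z (a(z, X) = -9 + (X*z - 5*X) = -9 + (-5*X + X*z) = -9 - 5*X + X*z)
J(A) = -10 (J(A) = -12 + 2 = -10)
R(-3)*J(a(T(1, 0), 7)) = (1/12)*(-10) = -⅚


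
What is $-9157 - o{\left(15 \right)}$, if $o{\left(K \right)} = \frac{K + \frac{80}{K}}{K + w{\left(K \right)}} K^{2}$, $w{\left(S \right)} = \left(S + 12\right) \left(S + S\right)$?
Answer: $- \frac{100788}{11} \approx -9162.5$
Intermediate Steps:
$w{\left(S \right)} = 2 S \left(12 + S\right)$ ($w{\left(S \right)} = \left(12 + S\right) 2 S = 2 S \left(12 + S\right)$)
$o{\left(K \right)} = \frac{K^{2} \left(K + \frac{80}{K}\right)}{K + 2 K \left(12 + K\right)}$ ($o{\left(K \right)} = \frac{K + \frac{80}{K}}{K + 2 K \left(12 + K\right)} K^{2} = \frac{K^{2} \left(K + \frac{80}{K}\right)}{K + 2 K \left(12 + K\right)}$)
$-9157 - o{\left(15 \right)} = -9157 - \frac{80 + 15^{2}}{25 + 2 \cdot 15} = -9157 - \frac{80 + 225}{25 + 30} = -9157 - \frac{1}{55} \cdot 305 = -9157 - \frac{61}{11} = - \frac{100788}{11}$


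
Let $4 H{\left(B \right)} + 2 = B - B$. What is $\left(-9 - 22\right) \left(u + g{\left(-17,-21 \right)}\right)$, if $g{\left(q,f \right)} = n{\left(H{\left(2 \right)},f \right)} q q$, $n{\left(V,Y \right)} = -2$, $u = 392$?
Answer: $5766$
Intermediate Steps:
$H{\left(B \right)} = - \frac{1}{2}$ ($H{\left(B \right)} = - \frac{1}{2} + \frac{B - B}{4} = - \frac{1}{2} + \frac{1}{4} \cdot 0 = - \frac{1}{2} + 0 = - \frac{1}{2}$)
$g{\left(q,f \right)} = - 2 q^{2}$ ($g{\left(q,f \right)} = - 2 q q = - 2 q^{2}$)
$\left(-9 - 22\right) \left(u + g{\left(-17,-21 \right)}\right) = \left(-9 - 22\right) \left(392 - 2 \left(-17\right)^{2}\right) = - 31 \left(392 - 578\right) = \left(-31\right) \left(-186\right) = 5766$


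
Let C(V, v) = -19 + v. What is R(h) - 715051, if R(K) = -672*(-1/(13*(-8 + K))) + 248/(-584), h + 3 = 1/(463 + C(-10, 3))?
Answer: -833984974666/1166321 ≈ -7.1506e+5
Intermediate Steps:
h = -1340/447 (h = -3 + 1/(463 + (-19 + 3)) = -3 + 1/(463 - 16) = -3 + 1/447 = -1340/447 ≈ -2.9978)
R(K) = -31/73 - 672/(104 - 13*K) (R(K) = -672/(104 - 13*K) + 248*(-1/584) = -672/(104 - 13*K) - 31/73 = -31/73 - 672/(104 - 13*K))
R(h) - 715051 = (52280 - 403*(-1340/447))/(949*(-8 - 1340/447)) - 715051 = (52280 + 540020/447)/(949*(-4916/447)) - 715051 = (1/949)*(-447/4916)*(23909180/447) - 715051 = -5977295/1166321 - 715051 = -833984974666/1166321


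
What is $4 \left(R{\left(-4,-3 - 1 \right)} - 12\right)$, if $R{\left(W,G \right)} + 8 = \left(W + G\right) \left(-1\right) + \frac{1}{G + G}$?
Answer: $- \frac{97}{2} \approx -48.5$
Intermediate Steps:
$R{\left(W,G \right)} = -8 + \frac{1}{2 G} - G - W$ ($R{\left(W,G \right)} = -8 + \left(\left(W + G\right) \left(-1\right) + \frac{1}{G + G}\right) = -8 + \left(\left(G + W\right) \left(-1\right) + \frac{1}{2 G}\right) = -8 - \left(G + W - \frac{1}{2 G}\right) = -8 + \frac{1}{2 G} - G - W$)
$4 \left(R{\left(-4,-3 - 1 \right)} - 12\right) = 4 \left(\left(-8 + \frac{1}{2 \left(-3 - 1\right)} - \left(-3 - 1\right) - -4\right) - 12\right) = 4 \left(\left(-8 + \frac{1}{2 \left(-4\right)} - -4 + 4\right) - 12\right) = 4 \left(\left(-8 + \frac{1}{2} \left(- \frac{1}{4}\right) + 4 + 4\right) - 12\right) = 4 \left(\left(-8 - \frac{1}{8} + 4 + 4\right) - 12\right) = 4 \left(- \frac{1}{8} - 12\right) = 4 \left(- \frac{97}{8}\right) = - \frac{97}{2}$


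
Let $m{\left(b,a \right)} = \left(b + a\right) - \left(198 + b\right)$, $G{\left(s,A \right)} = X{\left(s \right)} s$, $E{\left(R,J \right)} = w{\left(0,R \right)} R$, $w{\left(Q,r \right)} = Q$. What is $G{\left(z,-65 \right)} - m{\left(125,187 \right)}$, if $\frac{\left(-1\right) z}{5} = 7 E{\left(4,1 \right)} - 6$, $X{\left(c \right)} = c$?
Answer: $911$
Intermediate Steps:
$E{\left(R,J \right)} = 0$ ($E{\left(R,J \right)} = 0 R = 0$)
$z = 30$ ($z = - 5 \left(7 \cdot 0 - 6\right) = - 5 \left(0 - 6\right) = \left(-5\right) \left(-6\right) = 30$)
$G{\left(s,A \right)} = s^{2}$ ($G{\left(s,A \right)} = s s = s^{2}$)
$m{\left(b,a \right)} = -198 + a$ ($m{\left(b,a \right)} = \left(a + b\right) - \left(198 + b\right) = -198 + a$)
$G{\left(z,-65 \right)} - m{\left(125,187 \right)} = 30^{2} - \left(-198 + 187\right) = 900 - -11 = 900 + 11 = 911$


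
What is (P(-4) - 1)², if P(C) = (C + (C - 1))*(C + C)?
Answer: 5041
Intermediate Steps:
P(C) = 2*C*(-1 + 2*C) (P(C) = (C + (-1 + C))*(2*C) = (-1 + 2*C)*(2*C) = 2*C*(-1 + 2*C))
(P(-4) - 1)² = (2*(-4)*(-1 + 2*(-4)) - 1)² = (2*(-4)*(-1 - 8) - 1)² = (2*(-4)*(-9) - 1)² = (72 - 1)² = 71² = 5041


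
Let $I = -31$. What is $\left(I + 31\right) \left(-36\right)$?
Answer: $0$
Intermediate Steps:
$\left(I + 31\right) \left(-36\right) = \left(-31 + 31\right) \left(-36\right) = 0 \left(-36\right) = 0$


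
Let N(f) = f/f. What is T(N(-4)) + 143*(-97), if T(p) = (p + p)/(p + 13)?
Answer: -97096/7 ≈ -13871.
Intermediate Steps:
N(f) = 1
T(p) = 2*p/(13 + p) (T(p) = (2*p)/(13 + p) = 2*p/(13 + p))
T(N(-4)) + 143*(-97) = 2*1/(13 + 1) + 143*(-97) = 2*1/14 - 13871 = 2*1*(1/14) - 13871 = ⅐ - 13871 = -97096/7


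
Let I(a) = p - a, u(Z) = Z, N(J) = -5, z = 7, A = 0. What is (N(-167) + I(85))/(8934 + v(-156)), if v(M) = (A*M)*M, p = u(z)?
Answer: -83/8934 ≈ -0.0092904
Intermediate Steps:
p = 7
v(M) = 0 (v(M) = (0*M)*M = 0*M = 0)
I(a) = 7 - a
(N(-167) + I(85))/(8934 + v(-156)) = (-5 + (7 - 1*85))/(8934 + 0) = (-5 + (7 - 85))/8934 = (-5 - 78)*(1/8934) = -83*1/8934 = -83/8934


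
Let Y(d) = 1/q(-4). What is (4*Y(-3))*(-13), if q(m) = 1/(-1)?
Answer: 52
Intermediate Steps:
q(m) = -1
Y(d) = -1 (Y(d) = 1/(-1) = -1)
(4*Y(-3))*(-13) = (4*(-1))*(-13) = -4*(-13) = 52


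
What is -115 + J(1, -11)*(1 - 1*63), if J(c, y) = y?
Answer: 567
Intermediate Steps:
-115 + J(1, -11)*(1 - 1*63) = -115 - 11*(1 - 1*63) = -115 - 11*(1 - 63) = -115 - 11*(-62) = -115 + 682 = 567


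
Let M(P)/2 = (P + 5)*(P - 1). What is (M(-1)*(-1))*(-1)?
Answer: -16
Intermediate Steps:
M(P) = 2*(-1 + P)*(5 + P) (M(P) = 2*((P + 5)*(P - 1)) = 2*((5 + P)*(-1 + P)) = 2*((-1 + P)*(5 + P)) = 2*(-1 + P)*(5 + P))
(M(-1)*(-1))*(-1) = ((-10 + 2*(-1)² + 8*(-1))*(-1))*(-1) = ((-10 + 2*1 - 8)*(-1))*(-1) = ((-10 + 2 - 8)*(-1))*(-1) = -16*(-1)*(-1) = 16*(-1) = -16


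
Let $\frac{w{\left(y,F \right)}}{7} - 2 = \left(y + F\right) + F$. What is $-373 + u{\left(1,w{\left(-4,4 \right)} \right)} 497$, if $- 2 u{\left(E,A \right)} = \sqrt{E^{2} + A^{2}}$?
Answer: $-373 - \frac{497 \sqrt{1765}}{2} \approx -10813.0$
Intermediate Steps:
$w{\left(y,F \right)} = 14 + 7 y + 14 F$ ($w{\left(y,F \right)} = 14 + 7 \left(\left(y + F\right) + F\right) = 14 + 7 \left(\left(F + y\right) + F\right) = 14 + 7 \left(y + 2 F\right) = 14 + \left(7 y + 14 F\right) = 14 + 7 y + 14 F$)
$u{\left(E,A \right)} = - \frac{\sqrt{A^{2} + E^{2}}}{2}$ ($u{\left(E,A \right)} = - \frac{\sqrt{E^{2} + A^{2}}}{2} = - \frac{\sqrt{A^{2} + E^{2}}}{2}$)
$-373 + u{\left(1,w{\left(-4,4 \right)} \right)} 497 = -373 + - \frac{\sqrt{\left(14 + 7 \left(-4\right) + 14 \cdot 4\right)^{2} + 1^{2}}}{2} \cdot 497 = -373 + - \frac{\sqrt{\left(14 - 28 + 56\right)^{2} + 1}}{2} \cdot 497 = -373 + - \frac{\sqrt{42^{2} + 1}}{2} \cdot 497 = -373 + - \frac{\sqrt{1764 + 1}}{2} \cdot 497 = -373 + - \frac{\sqrt{1765}}{2} \cdot 497 = -373 - \frac{497 \sqrt{1765}}{2}$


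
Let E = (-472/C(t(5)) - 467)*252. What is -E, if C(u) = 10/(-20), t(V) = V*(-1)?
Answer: -120204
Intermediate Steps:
t(V) = -V
C(u) = -1/2 (C(u) = 10*(-1/20) = -1/2)
E = 120204 (E = (-472/(-1/2) - 467)*252 = (-472*(-2) - 467)*252 = (944 - 467)*252 = 477*252 = 120204)
-E = -1*120204 = -120204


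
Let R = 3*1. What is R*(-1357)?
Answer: -4071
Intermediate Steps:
R = 3
R*(-1357) = 3*(-1357) = -4071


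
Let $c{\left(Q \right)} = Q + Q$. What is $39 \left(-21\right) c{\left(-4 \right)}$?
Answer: $6552$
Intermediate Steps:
$c{\left(Q \right)} = 2 Q$
$39 \left(-21\right) c{\left(-4 \right)} = 39 \left(-21\right) 2 \left(-4\right) = \left(-819\right) \left(-8\right) = 6552$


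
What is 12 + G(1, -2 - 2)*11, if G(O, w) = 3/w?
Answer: 15/4 ≈ 3.7500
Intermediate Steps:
12 + G(1, -2 - 2)*11 = 12 + (3/(-2 - 2))*11 = 12 + (3/(-4))*11 = 12 + (3*(-¼))*11 = 12 - ¾*11 = 12 - 33/4 = 15/4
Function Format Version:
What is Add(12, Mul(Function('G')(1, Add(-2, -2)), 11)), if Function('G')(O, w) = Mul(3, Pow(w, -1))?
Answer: Rational(15, 4) ≈ 3.7500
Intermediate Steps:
Add(12, Mul(Function('G')(1, Add(-2, -2)), 11)) = Add(12, Mul(Mul(3, Pow(Add(-2, -2), -1)), 11)) = Add(12, Mul(Mul(3, Pow(-4, -1)), 11)) = Add(12, Mul(Mul(3, Rational(-1, 4)), 11)) = Add(12, Mul(Rational(-3, 4), 11)) = Add(12, Rational(-33, 4)) = Rational(15, 4)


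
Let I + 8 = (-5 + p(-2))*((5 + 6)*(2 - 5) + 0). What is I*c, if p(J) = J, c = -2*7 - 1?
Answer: -3345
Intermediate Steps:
c = -15 (c = -14 - 1 = -15)
I = 223 (I = -8 + (-5 - 2)*((5 + 6)*(2 - 5) + 0) = -8 - 7*(11*(-3) + 0) = -8 - 7*(-33 + 0) = -8 - 7*(-33) = -8 + 231 = 223)
I*c = 223*(-15) = -3345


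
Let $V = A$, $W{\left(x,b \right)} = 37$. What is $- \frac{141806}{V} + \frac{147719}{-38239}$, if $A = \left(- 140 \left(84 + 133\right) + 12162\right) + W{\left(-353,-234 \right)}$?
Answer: $\frac{2736840495}{695223259} \approx 3.9366$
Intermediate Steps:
$A = -18181$ ($A = \left(- 140 \left(84 + 133\right) + 12162\right) + 37 = \left(\left(-140\right) 217 + 12162\right) + 37 = \left(-30380 + 12162\right) + 37 = -18218 + 37 = -18181$)
$V = -18181$
$- \frac{141806}{V} + \frac{147719}{-38239} = - \frac{141806}{-18181} + \frac{147719}{-38239} = \left(-141806\right) \left(- \frac{1}{18181}\right) + 147719 \left(- \frac{1}{38239}\right) = \frac{141806}{18181} - \frac{147719}{38239} = \frac{2736840495}{695223259}$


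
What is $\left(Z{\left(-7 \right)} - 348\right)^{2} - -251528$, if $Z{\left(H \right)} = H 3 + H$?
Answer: $392904$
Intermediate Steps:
$Z{\left(H \right)} = 4 H$ ($Z{\left(H \right)} = 3 H + H = 4 H$)
$\left(Z{\left(-7 \right)} - 348\right)^{2} - -251528 = \left(4 \left(-7\right) - 348\right)^{2} - -251528 = \left(-28 - 348\right)^{2} + 251528 = \left(-376\right)^{2} + 251528 = 141376 + 251528 = 392904$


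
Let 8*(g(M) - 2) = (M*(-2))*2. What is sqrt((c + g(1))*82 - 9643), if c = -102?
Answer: 2*I*sqrt(4471) ≈ 133.73*I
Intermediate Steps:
g(M) = 2 - M/2 (g(M) = 2 + ((M*(-2))*2)/8 = 2 + (-2*M*2)/8 = 2 + (-4*M)/8 = 2 - M/2)
sqrt((c + g(1))*82 - 9643) = sqrt((-102 + (2 - 1/2*1))*82 - 9643) = sqrt((-102 + (2 - 1/2))*82 - 9643) = sqrt((-102 + 3/2)*82 - 9643) = sqrt(-201/2*82 - 9643) = sqrt(-8241 - 9643) = sqrt(-17884) = 2*I*sqrt(4471)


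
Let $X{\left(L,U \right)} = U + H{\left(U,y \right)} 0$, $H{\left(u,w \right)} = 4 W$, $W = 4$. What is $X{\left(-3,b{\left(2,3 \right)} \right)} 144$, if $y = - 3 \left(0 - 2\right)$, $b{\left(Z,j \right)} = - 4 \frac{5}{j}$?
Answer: $-960$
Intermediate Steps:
$b{\left(Z,j \right)} = - \frac{20}{j}$
$y = 6$ ($y = \left(-3\right) \left(-2\right) = 6$)
$H{\left(u,w \right)} = 16$ ($H{\left(u,w \right)} = 4 \cdot 4 = 16$)
$X{\left(L,U \right)} = U$ ($X{\left(L,U \right)} = U + 16 \cdot 0 = U + 0 = U$)
$X{\left(-3,b{\left(2,3 \right)} \right)} 144 = - \frac{20}{3} \cdot 144 = \left(-20\right) \frac{1}{3} \cdot 144 = \left(- \frac{20}{3}\right) 144 = -960$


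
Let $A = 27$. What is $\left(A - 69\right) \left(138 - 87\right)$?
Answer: $-2142$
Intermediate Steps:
$\left(A - 69\right) \left(138 - 87\right) = \left(27 - 69\right) \left(138 - 87\right) = \left(27 - 69\right) 51 = \left(-42\right) 51 = -2142$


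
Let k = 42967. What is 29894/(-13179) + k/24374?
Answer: -162374263/321224946 ≈ -0.50548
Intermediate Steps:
29894/(-13179) + k/24374 = 29894/(-13179) + 42967/24374 = 29894*(-1/13179) + 42967*(1/24374) = -29894/13179 + 42967/24374 = -162374263/321224946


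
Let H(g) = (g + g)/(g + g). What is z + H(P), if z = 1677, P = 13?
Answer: 1678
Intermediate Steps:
H(g) = 1 (H(g) = (2*g)/((2*g)) = (2*g)*(1/(2*g)) = 1)
z + H(P) = 1677 + 1 = 1678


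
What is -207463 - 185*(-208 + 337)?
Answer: -231328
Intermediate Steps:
-207463 - 185*(-208 + 337) = -207463 - 185*129 = -207463 - 23865 = -231328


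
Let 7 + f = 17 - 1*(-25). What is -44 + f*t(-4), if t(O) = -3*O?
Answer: 376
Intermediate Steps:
f = 35 (f = -7 + (17 - 1*(-25)) = -7 + (17 + 25) = -7 + 42 = 35)
-44 + f*t(-4) = -44 + 35*(-3*(-4)) = -44 + 35*12 = -44 + 420 = 376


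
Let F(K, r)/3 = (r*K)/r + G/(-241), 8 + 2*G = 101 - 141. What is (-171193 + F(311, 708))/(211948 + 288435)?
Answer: -41032588/120592303 ≈ -0.34026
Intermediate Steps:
G = -24 (G = -4 + (101 - 141)/2 = -4 + (½)*(-40) = -4 - 20 = -24)
F(K, r) = 72/241 + 3*K (F(K, r) = 3*((r*K)/r - 24/(-241)) = 3*((K*r)/r - 24*(-1/241)) = 3*(K + 24/241) = 3*(24/241 + K) = 72/241 + 3*K)
(-171193 + F(311, 708))/(211948 + 288435) = (-171193 + (72/241 + 3*311))/(211948 + 288435) = (-171193 + (72/241 + 933))/500383 = (-171193 + 224925/241)*(1/500383) = -41032588/241*1/500383 = -41032588/120592303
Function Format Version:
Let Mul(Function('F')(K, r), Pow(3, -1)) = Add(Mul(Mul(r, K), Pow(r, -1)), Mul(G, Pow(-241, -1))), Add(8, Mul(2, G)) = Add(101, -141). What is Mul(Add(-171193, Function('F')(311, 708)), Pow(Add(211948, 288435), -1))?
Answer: Rational(-41032588, 120592303) ≈ -0.34026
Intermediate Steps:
G = -24 (G = Add(-4, Mul(Rational(1, 2), Add(101, -141))) = Add(-4, Mul(Rational(1, 2), -40)) = Add(-4, -20) = -24)
Function('F')(K, r) = Add(Rational(72, 241), Mul(3, K)) (Function('F')(K, r) = Mul(3, Add(Mul(Mul(r, K), Pow(r, -1)), Mul(-24, Pow(-241, -1)))) = Mul(3, Add(Mul(Mul(K, r), Pow(r, -1)), Mul(-24, Rational(-1, 241)))) = Mul(3, Add(K, Rational(24, 241))) = Mul(3, Add(Rational(24, 241), K)) = Add(Rational(72, 241), Mul(3, K)))
Mul(Add(-171193, Function('F')(311, 708)), Pow(Add(211948, 288435), -1)) = Mul(Add(-171193, Add(Rational(72, 241), Mul(3, 311))), Pow(Add(211948, 288435), -1)) = Mul(Add(-171193, Add(Rational(72, 241), 933)), Pow(500383, -1)) = Mul(Add(-171193, Rational(224925, 241)), Rational(1, 500383)) = Mul(Rational(-41032588, 241), Rational(1, 500383)) = Rational(-41032588, 120592303)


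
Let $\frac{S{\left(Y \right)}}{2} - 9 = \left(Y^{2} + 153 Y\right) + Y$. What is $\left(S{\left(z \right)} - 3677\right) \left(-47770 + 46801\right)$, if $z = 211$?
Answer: $-145709499$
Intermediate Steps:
$S{\left(Y \right)} = 18 + 2 Y^{2} + 308 Y$ ($S{\left(Y \right)} = 18 + 2 \left(\left(Y^{2} + 153 Y\right) + Y\right) = 18 + 2 \left(Y^{2} + 154 Y\right) = 18 + \left(2 Y^{2} + 308 Y\right) = 18 + 2 Y^{2} + 308 Y$)
$\left(S{\left(z \right)} - 3677\right) \left(-47770 + 46801\right) = \left(\left(18 + 2 \cdot 211^{2} + 308 \cdot 211\right) - 3677\right) \left(-47770 + 46801\right) = \left(\left(18 + 2 \cdot 44521 + 64988\right) - 3677\right) \left(-969\right) = \left(\left(18 + 89042 + 64988\right) - 3677\right) \left(-969\right) = \left(154048 - 3677\right) \left(-969\right) = 150371 \left(-969\right) = -145709499$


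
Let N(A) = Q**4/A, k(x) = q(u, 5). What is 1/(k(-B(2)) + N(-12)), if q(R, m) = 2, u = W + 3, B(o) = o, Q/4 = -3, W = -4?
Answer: -1/1726 ≈ -0.00057937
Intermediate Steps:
Q = -12 (Q = 4*(-3) = -12)
u = -1 (u = -4 + 3 = -1)
k(x) = 2
N(A) = 20736/A (N(A) = (-12)**4/A = 20736/A)
1/(k(-B(2)) + N(-12)) = 1/(2 + 20736/(-12)) = 1/(2 + 20736*(-1/12)) = 1/(2 - 1728) = 1/(-1726) = -1/1726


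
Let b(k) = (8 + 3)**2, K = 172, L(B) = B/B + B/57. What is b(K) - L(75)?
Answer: 2255/19 ≈ 118.68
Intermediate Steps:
L(B) = 1 + B/57 (L(B) = 1 + B*(1/57) = 1 + B/57)
b(k) = 121 (b(k) = 11**2 = 121)
b(K) - L(75) = 121 - (1 + (1/57)*75) = 121 - (1 + 25/19) = 121 - 1*44/19 = 121 - 44/19 = 2255/19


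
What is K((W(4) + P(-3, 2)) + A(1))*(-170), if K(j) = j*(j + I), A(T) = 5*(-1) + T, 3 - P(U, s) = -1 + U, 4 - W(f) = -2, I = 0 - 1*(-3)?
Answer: -18360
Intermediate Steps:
I = 3 (I = 0 + 3 = 3)
W(f) = 6 (W(f) = 4 - 1*(-2) = 4 + 2 = 6)
P(U, s) = 4 - U (P(U, s) = 3 - (-1 + U) = 3 + (1 - U) = 4 - U)
A(T) = -5 + T
K(j) = j*(3 + j) (K(j) = j*(j + 3) = j*(3 + j))
K((W(4) + P(-3, 2)) + A(1))*(-170) = (((6 + (4 - 1*(-3))) + (-5 + 1))*(3 + ((6 + (4 - 1*(-3))) + (-5 + 1))))*(-170) = (((6 + (4 + 3)) - 4)*(3 + ((6 + (4 + 3)) - 4)))*(-170) = (((6 + 7) - 4)*(3 + ((6 + 7) - 4)))*(-170) = ((13 - 4)*(3 + (13 - 4)))*(-170) = (9*(3 + 9))*(-170) = (9*12)*(-170) = 108*(-170) = -18360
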